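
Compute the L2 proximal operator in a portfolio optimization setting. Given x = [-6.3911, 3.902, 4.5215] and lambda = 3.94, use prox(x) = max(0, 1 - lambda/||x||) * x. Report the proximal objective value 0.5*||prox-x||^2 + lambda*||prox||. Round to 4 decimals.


Step 1: Compute ||x||.
||x|| = 8.7473
Step 2: Compute scaling factor.
scale = max(0, 1 - 3.94/8.7473) = 0.5496
Step 3: prox(x) = [-3.5124, 2.1444, 2.4849]
||prox(x)|| = 4.8073
Step 4: Proximal objective.
0.5*||prox-x||^2 = 7.7618
lambda*||prox|| = 18.9408
Total = 26.7027


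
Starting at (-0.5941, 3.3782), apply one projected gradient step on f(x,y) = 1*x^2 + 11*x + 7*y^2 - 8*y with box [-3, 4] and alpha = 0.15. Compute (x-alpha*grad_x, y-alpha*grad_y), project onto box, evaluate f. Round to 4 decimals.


Step 1: Compute gradient at (-0.5941, 3.3782).
grad_x = 2*1*-0.5941 + 11 = 9.8118
grad_y = 2*7*3.3782 - 8 = 39.2948
Step 2: Gradient step.
x_raw = -0.5941 - 0.15*9.8118 = -2.0659
y_raw = 3.3782 - 0.15*39.2948 = -2.516
Step 3: Project onto [-3, 4].
x_proj = clip(-2.0659) = -2.0659
y_proj = clip(-2.516) = -2.516
Step 4: Evaluate f.
f(-2.0659, -2.516) = 45.9839


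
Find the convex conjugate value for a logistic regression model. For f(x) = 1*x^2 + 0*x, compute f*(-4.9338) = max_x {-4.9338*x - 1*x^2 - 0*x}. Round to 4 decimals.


f*(y) = sup_x {y*x - a*x^2 - b*x} = sup_x {(y-b)*x - a*x^2}
FOC: (y - b) - 2a*x = 0 => x* = (y - b)/(2a)
x* = (-4.9338 - 0)/(2*1) = -2.4669
f*(-4.9338) = (y-b)^2/(4a) = (-4.9338 - 0)^2/(4*1)
= 24.3424/4 = 6.0856


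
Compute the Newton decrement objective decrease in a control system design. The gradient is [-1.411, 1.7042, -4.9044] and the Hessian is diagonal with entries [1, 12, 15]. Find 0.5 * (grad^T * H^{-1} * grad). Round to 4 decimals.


Step 1: H is diagonal, so H^(-1) * g = [-1.411, 0.142, -0.327].
Step 2: g^T H^(-1) g = sum_i g_i^2 / H_ii
  = (-1.411)^2/1 + (1.7042)^2/12 + (-4.9044)^2/15
  = 1.9909 + 0.242 + 1.6035 = 3.8365
Step 3: Objective decrease = 0.5 * g^T H^(-1) g = 1.9182


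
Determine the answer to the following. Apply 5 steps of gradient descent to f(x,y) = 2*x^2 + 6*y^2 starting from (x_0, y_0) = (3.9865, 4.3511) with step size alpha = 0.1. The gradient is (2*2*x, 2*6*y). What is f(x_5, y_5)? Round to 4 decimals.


Gradient descent on f(x,y) = 2*x^2 + 6*y^2.
Starting point: (3.9865, 4.3511), alpha = 0.1
Step 1: grad_x = 2*2*3.9865 = 15.946, grad_y = 2*6*4.3511 = 52.2132
  x_1 = 3.9865 - 0.1*15.946 = 2.3919
  y_1 = 4.3511 - 0.1*52.2132 = -0.8702
Step 2: grad_x = 2*2*2.3919 = 9.5676, grad_y = 2*6*-0.8702 = -10.4426
  x_2 = 2.3919 - 0.1*9.5676 = 1.4351
  y_2 = -0.8702 - 0.1*-10.4426 = 0.174
Step 3: grad_x = 2*2*1.4351 = 5.7406, grad_y = 2*6*0.174 = 2.0885
  x_3 = 1.4351 - 0.1*5.7406 = 0.8611
  y_3 = 0.174 - 0.1*2.0885 = -0.0348
Step 4: grad_x = 2*2*0.8611 = 3.4443, grad_y = 2*6*-0.0348 = -0.4177
  x_4 = 0.8611 - 0.1*3.4443 = 0.5167
  y_4 = -0.0348 - 0.1*-0.4177 = 0.007
Step 5: grad_x = 2*2*0.5167 = 2.0666, grad_y = 2*6*0.007 = 0.0835
  x_5 = 0.5167 - 0.1*2.0666 = 0.31
  y_5 = 0.007 - 0.1*0.0835 = -0.0014
f(0.31, -0.0014) = 2*0.31^2 + 6*(-0.0014)^2 = 0.1922


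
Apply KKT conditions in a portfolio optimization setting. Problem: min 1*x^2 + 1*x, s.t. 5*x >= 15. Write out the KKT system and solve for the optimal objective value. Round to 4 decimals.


Step 1: Try lambda = 0 (constraint inactive).
x_unc = -1/(2*1) = -0.5
Check: 5*-0.5 = -2.5 < 15 -- violated!
Step 2: Constraint must be active: 5*x = 15
x* = 15/5 = 3.0
lambda = (2*1*3.0 + 1)/5 = 1.4
Step 3: Compute optimal value.
f(x*) = 1*3.0^2 + 1*3.0 = 12.0


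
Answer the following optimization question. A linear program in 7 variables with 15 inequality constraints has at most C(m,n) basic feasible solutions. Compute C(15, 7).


Each vertex corresponds to some choice of n active constraints out of m, so the number of vertices is at most C(m, n) = m! / (n!(m-n)!).
m = 15, n = 7
Numerator: 15 * 14 * 13 * 12 * 11 * 10 * 9
Denominator: 7! = 5040
C(15, 7) = 6435


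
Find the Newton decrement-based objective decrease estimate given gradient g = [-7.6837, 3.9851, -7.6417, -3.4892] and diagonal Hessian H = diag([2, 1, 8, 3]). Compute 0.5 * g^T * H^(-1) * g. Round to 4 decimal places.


Step 1: H is diagonal, so H^(-1) * g = [-3.8419, 3.9851, -0.9552, -1.1631].
Step 2: g^T H^(-1) g = sum_i g_i^2 / H_ii
  = (-7.6837)^2/2 + (3.9851)^2/1 + (-7.6417)^2/8 + (-3.4892)^2/3
  = 29.5196 + 15.881 + 7.2994 + 4.0582 = 56.7583
Step 3: Objective decrease = 0.5 * g^T H^(-1) g = 28.3791


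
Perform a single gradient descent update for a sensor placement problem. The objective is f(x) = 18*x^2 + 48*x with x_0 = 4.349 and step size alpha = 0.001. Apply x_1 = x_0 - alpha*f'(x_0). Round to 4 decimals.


We compute the gradient at x_0 and apply the update.
f'(x) = 36*x + 48
f'(4.349) = 36*4.349 + 48 = 204.564
x_1 = 4.349 - 0.001*204.564 = 4.1444


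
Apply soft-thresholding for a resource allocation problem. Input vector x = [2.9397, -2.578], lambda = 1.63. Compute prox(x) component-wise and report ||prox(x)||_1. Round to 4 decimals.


Soft-thresholding with lambda = 1.63:
prox(2.9397) = sign(2.9397)*max(|2.9397| - 1.63, 0) = 1.3097
prox(-2.578) = sign(-2.578)*max(|-2.578| - 1.63, 0) = -0.948
prox(x) = [1.3097, -0.948]
||prox(x)||_1 = 1.3097 + 0.948 = 2.2577


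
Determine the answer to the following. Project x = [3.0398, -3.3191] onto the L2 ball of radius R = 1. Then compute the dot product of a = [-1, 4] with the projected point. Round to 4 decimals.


Step 1: Compute ||x|| (intermediates to 6 decimals).
||x|| = sqrt(3.0398^2 + (-3.3191)^2) = 4.500756
Step 2: Project.
Since ||x|| > R, scale = R/||x|| = 1/4.500756 = 0.222185, proj(x) = scale * x
proj(x) = [0.675398, -0.737454]
Step 3: Dot product.
a^T * proj(x) = -1*0.675398 + 4*(-0.737454) = -3.6252


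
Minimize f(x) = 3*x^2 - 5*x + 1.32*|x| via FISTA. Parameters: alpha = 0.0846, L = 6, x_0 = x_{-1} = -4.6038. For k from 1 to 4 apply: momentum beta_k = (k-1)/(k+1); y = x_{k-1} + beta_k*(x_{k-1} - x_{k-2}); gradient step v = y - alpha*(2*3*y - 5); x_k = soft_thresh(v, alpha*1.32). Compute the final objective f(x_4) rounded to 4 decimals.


FISTA on f(x) = 3*x^2 - 5*x + 1.32*|x|
L = 6, alpha = 0.0846
Iteration 1: beta = 0.0, y = -4.6038 + 0.0*(-4.6038 + 4.6038) = -4.6038
  grad(y) = -32.6228, v = y - alpha*grad = -1.8439
  prox(v) = soft_thresh(-1.8439, 0.1117) = -1.7322
Iteration 2: beta = 0.3333, y = -1.7322 + 0.3333*(-1.7322 + 4.6038) = -0.7751
  grad(y) = -9.6503, v = y - alpha*grad = 0.0414
  prox(v) = soft_thresh(0.0414, 0.1117) = 0.0
Iteration 3: beta = 0.5, y = 0.0 + 0.5*(0.0 + 1.7322) = 0.8661
  grad(y) = 0.1967, v = y - alpha*grad = 0.8495
  prox(v) = soft_thresh(0.8495, 0.1117) = 0.7378
Iteration 4: beta = 0.6, y = 0.7378 + 0.6*(0.7378 - 0.0) = 1.1805
  grad(y) = 2.0829, v = y - alpha*grad = 1.0043
  prox(v) = soft_thresh(1.0043, 0.1117) = 0.8926
f(x_4) = 3*0.8926^2 - 5*0.8926 + 1.32*|0.8926| = -0.8946


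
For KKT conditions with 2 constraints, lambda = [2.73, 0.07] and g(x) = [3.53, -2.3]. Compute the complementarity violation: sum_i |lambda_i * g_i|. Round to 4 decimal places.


KKT complementary slackness check:
lambda_1 * g_1 = 2.73 * 3.53 = 9.6369
lambda_2 * g_2 = 0.07 * -2.3 = -0.161
Total violation = 9.6369 + 0.161 = 9.7979


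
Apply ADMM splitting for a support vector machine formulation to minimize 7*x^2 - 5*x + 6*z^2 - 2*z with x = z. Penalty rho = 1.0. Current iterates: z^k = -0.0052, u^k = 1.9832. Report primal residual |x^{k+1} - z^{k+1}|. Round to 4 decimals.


ADMM iteration with rho = 1.0, z^k = -0.0052, u^k = 1.9832
Step 1: x-update.
Minimize 7*x^2 - 5*x + (1.0/2)*(x + 0.0052 + 1.9832)^2
FOC: (2*7 + 1.0)*x = 5 + 1.0*(-0.0052 - 1.9832)
x^{k+1} = 0.2008
Step 2: z-update.
Minimize 6*z^2 - 2*z + (1.0/2)*(0.2008 - z + 1.9832)^2
FOC: (2*6 + 1.0)*z = 2 + 1.0*(0.2008 + 1.9832)
z^{k+1} = 0.3218
Step 3: u-update.
u^{k+1} = 1.9832 + 0.2008 - 0.3218 = 1.8621
Step 4: Primal residual = |0.2008 - 0.3218| = 0.1211


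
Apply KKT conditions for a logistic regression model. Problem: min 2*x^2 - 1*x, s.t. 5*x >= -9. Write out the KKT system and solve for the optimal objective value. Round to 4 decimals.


Step 1: Try lambda = 0 (constraint inactive).
Stationarity: 2*2*x - 1 = 0
x* = 1/(2*2) = 0.25
Check constraint: 5*0.25 = 1.25 >= -9 -- satisfied.
Step 2: Compute optimal value.
f(x*) = 2*0.25^2 - 1*0.25 = -0.125


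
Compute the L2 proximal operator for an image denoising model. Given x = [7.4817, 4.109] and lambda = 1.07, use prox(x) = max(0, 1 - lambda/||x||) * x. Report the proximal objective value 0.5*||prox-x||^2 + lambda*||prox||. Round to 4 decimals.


Step 1: Compute ||x||.
||x|| = 8.5358
Step 2: Compute scaling factor.
scale = max(0, 1 - 1.07/8.5358) = 0.8746
Step 3: prox(x) = [6.5438, 3.5939]
||prox(x)|| = 7.4658
Step 4: Proximal objective.
0.5*||prox-x||^2 = 0.5725
lambda*||prox|| = 7.9884
Total = 8.5608


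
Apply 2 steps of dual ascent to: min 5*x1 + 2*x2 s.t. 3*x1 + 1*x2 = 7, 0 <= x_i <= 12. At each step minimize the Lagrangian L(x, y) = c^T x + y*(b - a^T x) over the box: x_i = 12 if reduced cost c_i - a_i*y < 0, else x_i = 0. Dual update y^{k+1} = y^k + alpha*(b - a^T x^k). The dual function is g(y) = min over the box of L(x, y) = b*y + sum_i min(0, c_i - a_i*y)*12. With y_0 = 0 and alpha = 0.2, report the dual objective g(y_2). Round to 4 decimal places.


Dual ascent for LP: min 5*x1 + 2*x2, 3*x1 + 1*x2 = 7, 0 <= x_i <= 12
Step 1: y^k = 0.0, reduced costs: (5.0, 2.0)
  x^k = (0.0, 0.0), subgradient = b - a^T x = 7.0
  y^{k+1} = 0.0 + 0.2*7.0 = 1.4
Step 2: y^k = 1.4, reduced costs: (0.8, 0.6)
  x^k = (0.0, 0.0), subgradient = b - a^T x = 7.0
  y^{k+1} = 1.4 + 0.2*7.0 = 2.8
Dual objective at y_2 = 2.8: reduced costs (-3.4, -0.8), box minimizer x = (12.0, 12.0)
g(y_2) = b*y + (c1 - a1*y)*x1 + (c2 - a2*y)*x2 = 7*2.8 + (-3.4)*12.0 + (-0.8)*12.0 = 19.6 - 40.8 - 9.6 = -30.8


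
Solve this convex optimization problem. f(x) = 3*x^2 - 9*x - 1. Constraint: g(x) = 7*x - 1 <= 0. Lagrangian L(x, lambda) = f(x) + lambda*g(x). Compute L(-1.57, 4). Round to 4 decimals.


Step 1: Evaluate f(x).
f(-1.57) = 3*(-1.57)^2 - 9*(-1.57) - 1 = 20.5247
Step 2: Evaluate g(x).
g(-1.57) = 7*-1.57 - 1 = -11.99
Step 3: Compute Lagrangian.
L = 20.5247 + 4*-11.99 = -27.4353


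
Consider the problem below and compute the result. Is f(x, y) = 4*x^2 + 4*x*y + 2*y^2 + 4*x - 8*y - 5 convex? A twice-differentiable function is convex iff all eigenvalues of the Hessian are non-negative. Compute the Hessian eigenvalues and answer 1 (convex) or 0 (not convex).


The Hessian of f(x,y) = 4*x^2 + 4*x*y + 2*y^2 + 4*x - 8*y - 5 is:
H = [[8, 4], [4, 4]]
Trace = 8 + 4 = 12
Determinant = 8*4 - (4)^2 = 16
Discriminant = (12)^2 - 4*16 = 80.0
Eigenvalues: lambda_1 = 1.5279, lambda_2 = 10.4721
The function is convex.

1


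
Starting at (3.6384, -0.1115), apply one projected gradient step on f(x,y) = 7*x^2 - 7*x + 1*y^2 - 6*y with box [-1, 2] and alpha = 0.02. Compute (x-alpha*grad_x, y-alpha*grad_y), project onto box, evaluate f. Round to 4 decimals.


Step 1: Compute gradient at (3.6384, -0.1115).
grad_x = 2*7*3.6384 - 7 = 43.9376
grad_y = 2*1*-0.1115 - 6 = -6.223
Step 2: Gradient step.
x_raw = 3.6384 - 0.02*43.9376 = 2.7596
y_raw = -0.1115 - 0.02*-6.223 = 0.013
Step 3: Project onto [-1, 2].
x_proj = clip(2.7596) = 2.0
y_proj = clip(0.013) = 0.013
Step 4: Evaluate f.
f(2.0, 0.013) = 13.9224


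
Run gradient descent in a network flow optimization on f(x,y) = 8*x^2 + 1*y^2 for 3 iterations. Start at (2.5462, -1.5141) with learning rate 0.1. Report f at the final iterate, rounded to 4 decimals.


Gradient descent on f(x,y) = 8*x^2 + 1*y^2.
Starting point: (2.5462, -1.5141), alpha = 0.1
Step 1: grad_x = 2*8*2.5462 = 40.7392, grad_y = 2*1*-1.5141 = -3.0282
  x_1 = 2.5462 - 0.1*40.7392 = -1.5277
  y_1 = -1.5141 - 0.1*-3.0282 = -1.2113
Step 2: grad_x = 2*8*-1.5277 = -24.4435, grad_y = 2*1*-1.2113 = -2.4226
  x_2 = -1.5277 - 0.1*-24.4435 = 0.9166
  y_2 = -1.2113 - 0.1*-2.4226 = -0.969
Step 3: grad_x = 2*8*0.9166 = 14.6661, grad_y = 2*1*-0.969 = -1.938
  x_3 = 0.9166 - 0.1*14.6661 = -0.55
  y_3 = -0.969 - 0.1*-1.938 = -0.7752
f(-0.55, -0.7752) = 8*(-0.55)^2 + 1*(-0.7752)^2 = 3.0208


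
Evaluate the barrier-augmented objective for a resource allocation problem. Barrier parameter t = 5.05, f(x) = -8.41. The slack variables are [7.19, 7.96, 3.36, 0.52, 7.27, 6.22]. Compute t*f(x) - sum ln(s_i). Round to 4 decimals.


Step 1: Compute log-barrier.
ln values: [1.9727, 2.0744, 1.2119, -0.6539, 1.9838, 1.8278]
phi = -(1.9727 + 2.0744 + 1.2119 - 0.6539 + 1.9838 + 1.8278) = -8.4167
Step 2: Compute augmented objective.
t*f(x) = 5.05*-8.41 = -42.4705
Total = -42.4705 - 8.4167 = -50.8872


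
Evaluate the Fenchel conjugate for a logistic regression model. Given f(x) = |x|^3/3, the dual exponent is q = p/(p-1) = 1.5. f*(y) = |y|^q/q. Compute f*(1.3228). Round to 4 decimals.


The conjugate exponent q satisfies 1/p + 1/q = 1.
p = 3, so q = 3/(3 - 1) = 1.5
|y|^q = 1.3228^1.5 = 1.5214
f*(1.3228) = 1.5214 / 1.5 = 1.0143


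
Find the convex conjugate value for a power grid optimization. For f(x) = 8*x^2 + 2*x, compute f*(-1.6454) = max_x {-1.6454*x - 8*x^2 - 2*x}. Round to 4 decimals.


f*(y) = sup_x {y*x - a*x^2 - b*x} = sup_x {(y-b)*x - a*x^2}
FOC: (y - b) - 2a*x = 0 => x* = (y - b)/(2a)
x* = (-1.6454 - 2)/(2*8) = -0.2278
f*(-1.6454) = (y-b)^2/(4a) = (-1.6454 - 2)^2/(4*8)
= 13.2889/32 = 0.4153


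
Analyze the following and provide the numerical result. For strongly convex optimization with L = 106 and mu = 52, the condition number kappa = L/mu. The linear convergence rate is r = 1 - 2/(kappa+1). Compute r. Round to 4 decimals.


Step 1: Compute the condition number.
kappa = L/mu = 106/52 = 2.0385
Step 2: Compute the convergence rate.
r = 1 - 2/(kappa + 1) = 1 - 2*mu/(L + mu) = (L - mu)/(L + mu) = 54/158 = 0.3418


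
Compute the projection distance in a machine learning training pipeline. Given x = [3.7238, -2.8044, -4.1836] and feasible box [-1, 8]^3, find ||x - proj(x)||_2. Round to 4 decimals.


Project each component onto [-1, 8].
clip(3.7238) = 3.7238, clip(-2.8044) = -1.0, clip(-4.1836) = -1.0
Projection = [3.7238, -1.0, -1.0]
Squared diffs: [0.0, 3.2559, 10.1353]
Distance = sqrt(13.3912) = 3.6594


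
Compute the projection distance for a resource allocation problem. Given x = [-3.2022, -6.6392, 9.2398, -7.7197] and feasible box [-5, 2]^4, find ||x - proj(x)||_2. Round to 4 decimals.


Project each component onto [-5, 2].
clip(-3.2022) = -3.2022, clip(-6.6392) = -5.0, clip(9.2398) = 2.0, clip(-7.7197) = -5.0
Projection = [-3.2022, -5.0, 2.0, -5.0]
Squared diffs: [0.0, 2.687, 52.4147, 7.3968]
Distance = sqrt(62.4985) = 7.9056


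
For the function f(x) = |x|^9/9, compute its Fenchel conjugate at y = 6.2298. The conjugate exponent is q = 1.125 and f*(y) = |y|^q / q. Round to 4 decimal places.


The conjugate exponent q satisfies 1/p + 1/q = 1.
p = 9, so q = 9/(9 - 1) = 1.125
|y|^q = 6.2298^1.125 = 7.8304
f*(6.2298) = 7.8304 / 1.125 = 6.9603


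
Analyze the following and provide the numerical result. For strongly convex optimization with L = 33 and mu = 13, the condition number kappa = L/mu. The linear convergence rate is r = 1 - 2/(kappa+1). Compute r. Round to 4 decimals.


Step 1: Compute the condition number.
kappa = L/mu = 33/13 = 2.5385
Step 2: Compute the convergence rate.
r = 1 - 2/(kappa + 1) = 1 - 2*mu/(L + mu) = (L - mu)/(L + mu) = 20/46 = 0.4348


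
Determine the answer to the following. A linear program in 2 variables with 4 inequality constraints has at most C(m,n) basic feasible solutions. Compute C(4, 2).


Each vertex corresponds to some choice of n active constraints out of m, so the number of vertices is at most C(m, n) = m! / (n!(m-n)!).
m = 4, n = 2
Numerator: 4 * 3
Denominator: 2! = 2
C(4, 2) = 6


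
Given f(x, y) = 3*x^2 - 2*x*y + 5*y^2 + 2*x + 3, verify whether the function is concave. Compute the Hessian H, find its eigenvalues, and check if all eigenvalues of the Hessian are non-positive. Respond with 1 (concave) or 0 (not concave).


The Hessian of f(x,y) = 3*x^2 - 2*x*y + 5*y^2 + 2*x + 3 is:
H = [[6, -2], [-2, 10]]
Trace = 6 + 10 = 16
Determinant = 6*10 - (-2)^2 = 56
Discriminant = (16)^2 - 4*56 = 32.0
Eigenvalues: lambda_1 = 5.1716, lambda_2 = 10.8284
The function is not concave.

0


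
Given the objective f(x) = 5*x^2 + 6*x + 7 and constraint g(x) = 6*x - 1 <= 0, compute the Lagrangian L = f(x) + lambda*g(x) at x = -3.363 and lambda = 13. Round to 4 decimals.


Step 1: Evaluate f(x).
f(-3.363) = 5*(-3.363)^2 + 6*(-3.363) + 7 = 43.3708
Step 2: Evaluate g(x).
g(-3.363) = 6*-3.363 - 1 = -21.178
Step 3: Compute Lagrangian.
L = 43.3708 + 13*-21.178 = -231.9432


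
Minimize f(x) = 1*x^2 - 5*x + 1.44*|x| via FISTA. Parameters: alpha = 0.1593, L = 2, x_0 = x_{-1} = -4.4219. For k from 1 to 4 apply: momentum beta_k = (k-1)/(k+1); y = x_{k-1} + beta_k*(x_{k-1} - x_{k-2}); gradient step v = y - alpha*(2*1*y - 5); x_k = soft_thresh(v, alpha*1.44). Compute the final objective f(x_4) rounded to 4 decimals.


FISTA on f(x) = 1*x^2 - 5*x + 1.44*|x|
L = 2, alpha = 0.1593
Iteration 1: beta = 0.0, y = -4.4219 + 0.0*(-4.4219 + 4.4219) = -4.4219
  grad(y) = -13.8438, v = y - alpha*grad = -2.2166
  prox(v) = soft_thresh(-2.2166, 0.2294) = -1.9872
Iteration 2: beta = 0.3333, y = -1.9872 + 0.3333*(-1.9872 + 4.4219) = -1.1756
  grad(y) = -7.3512, v = y - alpha*grad = -0.0046
  prox(v) = soft_thresh(-0.0046, 0.2294) = 0.0
Iteration 3: beta = 0.5, y = 0.0 + 0.5*(0.0 + 1.9872) = 0.9936
  grad(y) = -3.0128, v = y - alpha*grad = 1.4735
  prox(v) = soft_thresh(1.4735, 0.2294) = 1.2441
Iteration 4: beta = 0.6, y = 1.2441 + 0.6*(1.2441 - 0.0) = 1.9906
  grad(y) = -1.0187, v = y - alpha*grad = 2.1529
  prox(v) = soft_thresh(2.1529, 0.2294) = 1.9235
f(x_4) = 1*1.9235^2 - 5*1.9235 + 1.44*|1.9235| = -3.1478


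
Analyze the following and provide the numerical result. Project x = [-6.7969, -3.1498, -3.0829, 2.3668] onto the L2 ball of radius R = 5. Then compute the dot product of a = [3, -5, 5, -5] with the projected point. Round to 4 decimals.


Step 1: Compute ||x|| (intermediates to 6 decimals).
||x|| = sqrt((-6.7969)^2 + (-3.1498)^2 + (-3.0829)^2 + 2.3668^2) = 8.439497
Step 2: Project.
Since ||x|| > R, scale = R/||x|| = 5/8.439497 = 0.592452, proj(x) = scale * x
proj(x) = [-4.026837, -1.866105, -1.82647, 1.402215]
Step 3: Dot product.
a^T * proj(x) = 3*(-4.026837) - 5*(-1.866105) + 5*(-1.82647) - 5*1.402215 = -18.8934


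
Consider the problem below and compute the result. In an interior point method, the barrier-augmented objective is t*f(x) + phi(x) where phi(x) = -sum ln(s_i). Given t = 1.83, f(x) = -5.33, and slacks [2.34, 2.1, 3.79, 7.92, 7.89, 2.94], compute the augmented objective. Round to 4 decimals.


Step 1: Compute log-barrier.
ln values: [0.8502, 0.7419, 1.3324, 2.0694, 2.0656, 1.0784]
phi = -(0.8502 + 0.7419 + 1.3324 + 2.0694 + 2.0656 + 1.0784) = -8.1379
Step 2: Compute augmented objective.
t*f(x) = 1.83*-5.33 = -9.7539
Total = -9.7539 - 8.1379 = -17.8918


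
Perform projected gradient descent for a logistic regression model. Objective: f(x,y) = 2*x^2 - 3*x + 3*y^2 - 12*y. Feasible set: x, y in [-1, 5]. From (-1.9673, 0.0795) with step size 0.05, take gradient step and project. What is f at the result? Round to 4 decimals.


Step 1: Compute gradient at (-1.9673, 0.0795).
grad_x = 2*2*-1.9673 - 3 = -10.8692
grad_y = 2*3*0.0795 - 12 = -11.523
Step 2: Gradient step.
x_raw = -1.9673 - 0.05*-10.8692 = -1.4238
y_raw = 0.0795 - 0.05*-11.523 = 0.6557
Step 3: Project onto [-1, 5].
x_proj = clip(-1.4238) = -1.0
y_proj = clip(0.6557) = 0.6557
Step 4: Evaluate f.
f(-1.0, 0.6557) = -1.5782


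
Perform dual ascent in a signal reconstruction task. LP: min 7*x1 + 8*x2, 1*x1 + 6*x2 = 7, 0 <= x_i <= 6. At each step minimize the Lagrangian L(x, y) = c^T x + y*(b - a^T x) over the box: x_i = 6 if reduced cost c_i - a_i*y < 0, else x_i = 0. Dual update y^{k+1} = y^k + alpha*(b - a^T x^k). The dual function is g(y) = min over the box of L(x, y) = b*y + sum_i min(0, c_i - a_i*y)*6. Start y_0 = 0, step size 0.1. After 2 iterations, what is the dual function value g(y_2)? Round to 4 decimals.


Dual ascent for LP: min 7*x1 + 8*x2, 1*x1 + 6*x2 = 7, 0 <= x_i <= 6
Step 1: y^k = 0.0, reduced costs: (7.0, 8.0)
  x^k = (0.0, 0.0), subgradient = b - a^T x = 7.0
  y^{k+1} = 0.0 + 0.1*7.0 = 0.7
Step 2: y^k = 0.7, reduced costs: (6.3, 3.8)
  x^k = (0.0, 0.0), subgradient = b - a^T x = 7.0
  y^{k+1} = 0.7 + 0.1*7.0 = 1.4
Dual objective at y_2 = 1.4: reduced costs (5.6, -0.4), box minimizer x = (0.0, 6.0)
g(y_2) = b*y + (c1 - a1*y)*x1 + (c2 - a2*y)*x2 = 7*1.4 + 5.6*0.0 + (-0.4)*6.0 = 9.8 + 0.0 - 2.4 = 7.4


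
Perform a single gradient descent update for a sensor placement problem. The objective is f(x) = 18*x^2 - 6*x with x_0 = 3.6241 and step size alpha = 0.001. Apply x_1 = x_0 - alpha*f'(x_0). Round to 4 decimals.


We compute the gradient at x_0 and apply the update.
f'(x) = 36*x - 6
f'(3.6241) = 36*3.6241 - 6 = 124.4676
x_1 = 3.6241 - 0.001*124.4676 = 3.4996


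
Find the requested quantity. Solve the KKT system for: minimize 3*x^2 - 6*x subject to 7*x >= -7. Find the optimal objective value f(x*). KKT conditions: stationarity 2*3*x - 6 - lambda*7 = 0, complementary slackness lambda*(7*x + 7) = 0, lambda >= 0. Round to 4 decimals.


Step 1: Try lambda = 0 (constraint inactive).
Stationarity: 2*3*x - 6 = 0
x* = 6/(2*3) = 1.0
Check constraint: 7*1.0 = 7.0 >= -7 -- satisfied.
Step 2: Compute optimal value.
f(x*) = 3*1.0^2 - 6*1.0 = -3.0


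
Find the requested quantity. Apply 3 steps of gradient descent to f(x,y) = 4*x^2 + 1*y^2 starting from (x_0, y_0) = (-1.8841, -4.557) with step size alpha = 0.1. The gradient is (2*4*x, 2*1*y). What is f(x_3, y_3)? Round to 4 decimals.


Gradient descent on f(x,y) = 4*x^2 + 1*y^2.
Starting point: (-1.8841, -4.557), alpha = 0.1
Step 1: grad_x = 2*4*-1.8841 = -15.0728, grad_y = 2*1*-4.557 = -9.114
  x_1 = -1.8841 - 0.1*-15.0728 = -0.3768
  y_1 = -4.557 - 0.1*-9.114 = -3.6456
Step 2: grad_x = 2*4*-0.3768 = -3.0146, grad_y = 2*1*-3.6456 = -7.2912
  x_2 = -0.3768 - 0.1*-3.0146 = -0.0754
  y_2 = -3.6456 - 0.1*-7.2912 = -2.9165
Step 3: grad_x = 2*4*-0.0754 = -0.6029, grad_y = 2*1*-2.9165 = -5.833
  x_3 = -0.0754 - 0.1*-0.6029 = -0.0151
  y_3 = -2.9165 - 0.1*-5.833 = -2.3332
f(-0.0151, -2.3332) = 4*(-0.0151)^2 + 1*(-2.3332)^2 = 5.4447


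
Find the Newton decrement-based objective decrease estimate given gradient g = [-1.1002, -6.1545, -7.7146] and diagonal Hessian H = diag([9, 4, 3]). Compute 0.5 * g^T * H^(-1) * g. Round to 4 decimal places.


Step 1: H is diagonal, so H^(-1) * g = [-0.1222, -1.5386, -2.5715].
Step 2: g^T H^(-1) g = sum_i g_i^2 / H_ii
  = (-1.1002)^2/9 + (-6.1545)^2/4 + (-7.7146)^2/3
  = 0.1345 + 9.4695 + 19.8384 = 29.4423
Step 3: Objective decrease = 0.5 * g^T H^(-1) g = 14.7212


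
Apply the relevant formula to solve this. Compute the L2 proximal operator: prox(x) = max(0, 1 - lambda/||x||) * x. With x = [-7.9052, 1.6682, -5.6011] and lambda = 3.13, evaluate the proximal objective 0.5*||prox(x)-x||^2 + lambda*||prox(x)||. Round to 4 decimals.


Step 1: Compute ||x||.
||x|| = 9.8309
Step 2: Compute scaling factor.
scale = max(0, 1 - 3.13/9.8309) = 0.6816
Step 3: prox(x) = [-5.3883, 1.1371, -3.8178]
||prox(x)|| = 6.7009
Step 4: Proximal objective.
0.5*||prox-x||^2 = 4.8985
lambda*||prox|| = 20.9738
Total = 25.8724


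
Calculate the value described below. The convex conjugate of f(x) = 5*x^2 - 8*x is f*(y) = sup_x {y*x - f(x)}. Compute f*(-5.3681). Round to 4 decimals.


f*(y) = sup_x {y*x - a*x^2 - b*x} = sup_x {(y-b)*x - a*x^2}
FOC: (y - b) - 2a*x = 0 => x* = (y - b)/(2a)
x* = (-5.3681 + 8)/(2*5) = 0.2632
f*(-5.3681) = (y-b)^2/(4a) = (-5.3681 + 8)^2/(4*5)
= 6.9269/20 = 0.3463


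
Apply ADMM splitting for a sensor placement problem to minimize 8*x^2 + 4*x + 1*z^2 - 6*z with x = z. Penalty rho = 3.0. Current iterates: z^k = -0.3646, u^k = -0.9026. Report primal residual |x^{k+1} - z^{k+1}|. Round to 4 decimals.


ADMM iteration with rho = 3.0, z^k = -0.3646, u^k = -0.9026
Step 1: x-update.
Minimize 8*x^2 + 4*x + (3.0/2)*(x + 0.3646 - 0.9026)^2
FOC: (2*8 + 3.0)*x = -4 + 3.0*(-0.3646 + 0.9026)
x^{k+1} = -0.1256
Step 2: z-update.
Minimize 1*z^2 - 6*z + (3.0/2)*(-0.1256 - z - 0.9026)^2
FOC: (2*1 + 3.0)*z = 6 + 3.0*(-0.1256 - 0.9026)
z^{k+1} = 0.5831
Step 3: u-update.
u^{k+1} = -0.9026 - 0.1256 - 0.5831 = -1.6113
Step 4: Primal residual = |-0.1256 - 0.5831| = 0.7087


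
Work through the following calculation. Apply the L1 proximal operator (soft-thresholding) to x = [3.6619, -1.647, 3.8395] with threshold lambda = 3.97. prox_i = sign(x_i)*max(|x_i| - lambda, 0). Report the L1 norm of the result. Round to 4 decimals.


Soft-thresholding with lambda = 3.97:
prox(3.6619) = sign(3.6619)*max(|3.6619| - 3.97, 0) = 0.0
prox(-1.647) = sign(-1.647)*max(|-1.647| - 3.97, 0) = 0.0
prox(3.8395) = sign(3.8395)*max(|3.8395| - 3.97, 0) = 0.0
prox(x) = [0.0, 0.0, 0.0]
||prox(x)||_1 = 0.0 + 0.0 + 0.0 = 0.0


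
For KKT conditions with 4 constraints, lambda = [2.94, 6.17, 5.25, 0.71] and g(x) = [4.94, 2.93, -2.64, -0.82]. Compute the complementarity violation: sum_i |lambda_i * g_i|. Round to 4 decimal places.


KKT complementary slackness check:
lambda_1 * g_1 = 2.94 * 4.94 = 14.5236
lambda_2 * g_2 = 6.17 * 2.93 = 18.0781
lambda_3 * g_3 = 5.25 * -2.64 = -13.86
lambda_4 * g_4 = 0.71 * -0.82 = -0.5822
Total violation = 14.5236 + 18.0781 + 13.86 + 0.5822 = 47.0439


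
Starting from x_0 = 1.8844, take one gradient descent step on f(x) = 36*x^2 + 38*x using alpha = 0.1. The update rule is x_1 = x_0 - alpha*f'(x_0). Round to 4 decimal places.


We compute the gradient at x_0 and apply the update.
f'(x) = 72*x + 38
f'(1.8844) = 72*1.8844 + 38 = 173.6768
x_1 = 1.8844 - 0.1*173.6768 = -15.4833


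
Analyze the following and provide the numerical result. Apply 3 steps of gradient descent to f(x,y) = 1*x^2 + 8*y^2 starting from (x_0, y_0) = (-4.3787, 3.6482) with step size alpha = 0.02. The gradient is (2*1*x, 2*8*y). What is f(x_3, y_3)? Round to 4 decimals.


Gradient descent on f(x,y) = 1*x^2 + 8*y^2.
Starting point: (-4.3787, 3.6482), alpha = 0.02
Step 1: grad_x = 2*1*-4.3787 = -8.7574, grad_y = 2*8*3.6482 = 58.3712
  x_1 = -4.3787 - 0.02*-8.7574 = -4.2036
  y_1 = 3.6482 - 0.02*58.3712 = 2.4808
Step 2: grad_x = 2*1*-4.2036 = -8.4071, grad_y = 2*8*2.4808 = 39.6924
  x_2 = -4.2036 - 0.02*-8.4071 = -4.0354
  y_2 = 2.4808 - 0.02*39.6924 = 1.6869
Step 3: grad_x = 2*1*-4.0354 = -8.0708, grad_y = 2*8*1.6869 = 26.9908
  x_3 = -4.0354 - 0.02*-8.0708 = -3.874
  y_3 = 1.6869 - 0.02*26.9908 = 1.1471
f(-3.874, 1.1471) = 1*(-3.874)^2 + 8*1.1471^2 = 25.5347


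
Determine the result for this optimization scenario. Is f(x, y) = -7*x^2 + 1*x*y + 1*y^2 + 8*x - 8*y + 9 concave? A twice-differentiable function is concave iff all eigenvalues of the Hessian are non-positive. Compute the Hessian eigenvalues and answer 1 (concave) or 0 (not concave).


The Hessian of f(x,y) = -7*x^2 + 1*x*y + 1*y^2 + 8*x - 8*y + 9 is:
H = [[-14, 1], [1, 2]]
Trace = -14 + 2 = -12
Determinant = -14*2 - (1)^2 = -29
Discriminant = (-12)^2 - 4*-29 = 260.0
Eigenvalues: lambda_1 = -14.0623, lambda_2 = 2.0623
The function is not concave.

0


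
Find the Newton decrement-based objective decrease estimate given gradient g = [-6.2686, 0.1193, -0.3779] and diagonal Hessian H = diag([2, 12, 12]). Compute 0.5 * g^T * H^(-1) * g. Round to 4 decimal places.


Step 1: H is diagonal, so H^(-1) * g = [-3.1343, 0.0099, -0.0315].
Step 2: g^T H^(-1) g = sum_i g_i^2 / H_ii
  = (-6.2686)^2/2 + (0.1193)^2/12 + (-0.3779)^2/12
  = 19.6477 + 0.0012 + 0.0119 = 19.6608
Step 3: Objective decrease = 0.5 * g^T H^(-1) g = 9.8304


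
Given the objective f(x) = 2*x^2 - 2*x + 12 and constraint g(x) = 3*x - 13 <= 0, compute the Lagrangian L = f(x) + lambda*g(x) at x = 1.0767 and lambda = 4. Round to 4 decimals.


Step 1: Evaluate f(x).
f(1.0767) = 2*1.0767^2 - 2*1.0767 + 12 = 12.1652
Step 2: Evaluate g(x).
g(1.0767) = 3*1.0767 - 13 = -9.7699
Step 3: Compute Lagrangian.
L = 12.1652 + 4*-9.7699 = -26.9144


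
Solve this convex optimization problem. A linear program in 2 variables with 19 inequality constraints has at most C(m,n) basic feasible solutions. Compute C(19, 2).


Each vertex corresponds to some choice of n active constraints out of m, so the number of vertices is at most C(m, n) = m! / (n!(m-n)!).
m = 19, n = 2
Numerator: 19 * 18
Denominator: 2! = 2
C(19, 2) = 171


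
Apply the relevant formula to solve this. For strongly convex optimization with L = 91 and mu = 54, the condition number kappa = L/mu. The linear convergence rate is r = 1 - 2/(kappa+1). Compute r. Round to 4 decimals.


Step 1: Compute the condition number.
kappa = L/mu = 91/54 = 1.6852
Step 2: Compute the convergence rate.
r = 1 - 2/(kappa + 1) = 1 - 2*mu/(L + mu) = (L - mu)/(L + mu) = 37/145 = 0.2552


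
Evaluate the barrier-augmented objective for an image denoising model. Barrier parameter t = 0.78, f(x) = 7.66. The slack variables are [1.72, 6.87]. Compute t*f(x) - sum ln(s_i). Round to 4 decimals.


Step 1: Compute log-barrier.
ln values: [0.5423, 1.9272]
phi = -(0.5423 + 1.9272) = -2.4695
Step 2: Compute augmented objective.
t*f(x) = 0.78*7.66 = 5.9748
Total = 5.9748 - 2.4695 = 3.5053


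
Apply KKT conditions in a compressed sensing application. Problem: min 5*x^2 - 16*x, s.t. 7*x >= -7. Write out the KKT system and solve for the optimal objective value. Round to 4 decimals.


Step 1: Try lambda = 0 (constraint inactive).
Stationarity: 2*5*x - 16 = 0
x* = 16/(2*5) = 1.6
Check constraint: 7*1.6 = 11.2 >= -7 -- satisfied.
Step 2: Compute optimal value.
f(x*) = 5*1.6^2 - 16*1.6 = -12.8


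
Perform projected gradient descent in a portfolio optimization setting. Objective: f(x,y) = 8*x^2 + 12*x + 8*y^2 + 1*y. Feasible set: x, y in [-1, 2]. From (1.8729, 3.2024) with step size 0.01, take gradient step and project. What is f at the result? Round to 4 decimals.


Step 1: Compute gradient at (1.8729, 3.2024).
grad_x = 2*8*1.8729 + 12 = 41.9664
grad_y = 2*8*3.2024 + 1 = 52.2384
Step 2: Gradient step.
x_raw = 1.8729 - 0.01*41.9664 = 1.4532
y_raw = 3.2024 - 0.01*52.2384 = 2.68
Step 3: Project onto [-1, 2].
x_proj = clip(1.4532) = 1.4532
y_proj = clip(2.68) = 2.0
Step 4: Evaluate f.
f(1.4532, 2.0) = 68.334


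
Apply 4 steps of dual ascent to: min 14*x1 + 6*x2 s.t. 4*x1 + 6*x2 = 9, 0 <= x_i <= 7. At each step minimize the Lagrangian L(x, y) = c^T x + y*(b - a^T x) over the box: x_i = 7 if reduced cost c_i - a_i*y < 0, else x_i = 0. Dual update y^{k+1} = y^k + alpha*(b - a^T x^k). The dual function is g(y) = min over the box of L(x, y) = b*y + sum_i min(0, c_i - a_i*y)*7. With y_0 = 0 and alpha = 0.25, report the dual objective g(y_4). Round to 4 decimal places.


Dual ascent for LP: min 14*x1 + 6*x2, 4*x1 + 6*x2 = 9, 0 <= x_i <= 7
Step 1: y^k = 0.0, reduced costs: (14.0, 6.0)
  x^k = (0.0, 0.0), subgradient = b - a^T x = 9.0
  y^{k+1} = 0.0 + 0.25*9.0 = 2.25
Step 2: y^k = 2.25, reduced costs: (5.0, -7.5)
  x^k = (0.0, 7.0), subgradient = b - a^T x = -33.0
  y^{k+1} = 2.25 + 0.25*-33.0 = -6.0
Step 3: y^k = -6.0, reduced costs: (38.0, 42.0)
  x^k = (0.0, 0.0), subgradient = b - a^T x = 9.0
  y^{k+1} = -6.0 + 0.25*9.0 = -3.75
Step 4: y^k = -3.75, reduced costs: (29.0, 28.5)
  x^k = (0.0, 0.0), subgradient = b - a^T x = 9.0
  y^{k+1} = -3.75 + 0.25*9.0 = -1.5
Dual objective at y_4 = -1.5: reduced costs (20.0, 15.0), box minimizer x = (0.0, 0.0)
g(y_4) = b*y + (c1 - a1*y)*x1 + (c2 - a2*y)*x2 = 9*(-1.5) + 20.0*0.0 + 15.0*0.0 = -13.5 + 0.0 + 0.0 = -13.5


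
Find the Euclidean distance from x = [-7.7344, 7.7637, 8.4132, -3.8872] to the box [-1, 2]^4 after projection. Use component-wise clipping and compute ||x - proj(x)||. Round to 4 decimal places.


Project each component onto [-1, 2].
clip(-7.7344) = -1.0, clip(7.7637) = 2.0, clip(8.4132) = 2.0, clip(-3.8872) = -1.0
Projection = [-1.0, 2.0, 2.0, -1.0]
Squared diffs: [45.3521, 33.2202, 41.1291, 8.3359]
Distance = sqrt(128.0373) = 11.3154


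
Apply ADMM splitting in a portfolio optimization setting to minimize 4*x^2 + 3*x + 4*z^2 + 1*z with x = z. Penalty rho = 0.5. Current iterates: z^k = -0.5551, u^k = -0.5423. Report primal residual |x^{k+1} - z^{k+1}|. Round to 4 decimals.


ADMM iteration with rho = 0.5, z^k = -0.5551, u^k = -0.5423
Step 1: x-update.
Minimize 4*x^2 + 3*x + (0.5/2)*(x + 0.5551 - 0.5423)^2
FOC: (2*4 + 0.5)*x = -3 + 0.5*(-0.5551 + 0.5423)
x^{k+1} = -0.3537
Step 2: z-update.
Minimize 4*z^2 + 1*z + (0.5/2)*(-0.3537 - z - 0.5423)^2
FOC: (2*4 + 0.5)*z = -1 + 0.5*(-0.3537 - 0.5423)
z^{k+1} = -0.1704
Step 3: u-update.
u^{k+1} = -0.5423 - 0.3537 + 0.1704 = -0.7256
Step 4: Primal residual = |-0.3537 + 0.1704| = 0.1833


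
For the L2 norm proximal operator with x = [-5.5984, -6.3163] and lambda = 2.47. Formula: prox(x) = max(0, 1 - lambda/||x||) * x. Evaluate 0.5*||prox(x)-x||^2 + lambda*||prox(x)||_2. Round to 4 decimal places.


Step 1: Compute ||x||.
||x|| = 8.4402
Step 2: Compute scaling factor.
scale = max(0, 1 - 2.47/8.4402) = 0.7074
Step 3: prox(x) = [-3.9601, -4.4679]
||prox(x)|| = 5.9702
Step 4: Proximal objective.
0.5*||prox-x||^2 = 3.0505
lambda*||prox|| = 14.7464
Total = 17.797


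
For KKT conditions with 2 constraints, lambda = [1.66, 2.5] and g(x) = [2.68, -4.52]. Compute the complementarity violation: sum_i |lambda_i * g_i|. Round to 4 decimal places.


KKT complementary slackness check:
lambda_1 * g_1 = 1.66 * 2.68 = 4.4488
lambda_2 * g_2 = 2.5 * -4.52 = -11.3
Total violation = 4.4488 + 11.3 = 15.7488


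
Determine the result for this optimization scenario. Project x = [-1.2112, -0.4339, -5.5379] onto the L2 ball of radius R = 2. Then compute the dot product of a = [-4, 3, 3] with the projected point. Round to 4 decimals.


Step 1: Compute ||x|| (intermediates to 6 decimals).
||x|| = sqrt((-1.2112)^2 + (-0.4339)^2 + (-5.5379)^2) = 5.685386
Step 2: Project.
Since ||x|| > R, scale = R/||x|| = 2/5.685386 = 0.351779, proj(x) = scale * x
proj(x) = [-0.426075, -0.152637, -1.948117]
Step 3: Dot product.
a^T * proj(x) = -4*(-0.426075) + 3*(-0.152637) + 3*(-1.948117) = -4.598


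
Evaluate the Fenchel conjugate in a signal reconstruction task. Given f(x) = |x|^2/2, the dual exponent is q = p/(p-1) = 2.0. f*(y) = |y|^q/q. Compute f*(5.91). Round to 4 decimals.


The conjugate exponent q satisfies 1/p + 1/q = 1.
p = 2, so q = 2/(2 - 1) = 2.0
|y|^q = 5.91^2.0 = 34.9281
f*(5.91) = 34.9281 / 2.0 = 17.4641


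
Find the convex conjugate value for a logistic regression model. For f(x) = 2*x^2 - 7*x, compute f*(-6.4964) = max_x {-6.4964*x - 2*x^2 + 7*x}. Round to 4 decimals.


f*(y) = sup_x {y*x - a*x^2 - b*x} = sup_x {(y-b)*x - a*x^2}
FOC: (y - b) - 2a*x = 0 => x* = (y - b)/(2a)
x* = (-6.4964 + 7)/(2*2) = 0.1259
f*(-6.4964) = (y-b)^2/(4a) = (-6.4964 + 7)^2/(4*2)
= 0.2536/8 = 0.0317


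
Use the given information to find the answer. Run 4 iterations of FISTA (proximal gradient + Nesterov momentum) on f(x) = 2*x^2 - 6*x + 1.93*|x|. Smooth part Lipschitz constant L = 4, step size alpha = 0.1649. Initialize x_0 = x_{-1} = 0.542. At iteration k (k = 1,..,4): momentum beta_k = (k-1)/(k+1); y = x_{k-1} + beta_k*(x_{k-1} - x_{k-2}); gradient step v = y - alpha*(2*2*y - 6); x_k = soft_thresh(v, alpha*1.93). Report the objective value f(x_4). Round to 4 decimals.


FISTA on f(x) = 2*x^2 - 6*x + 1.93*|x|
L = 4, alpha = 0.1649
Iteration 1: beta = 0.0, y = 0.542 + 0.0*(0.542 - 0.542) = 0.542
  grad(y) = -3.832, v = y - alpha*grad = 1.1739
  prox(v) = soft_thresh(1.1739, 0.3183) = 0.8556
Iteration 2: beta = 0.3333, y = 0.8556 + 0.3333*(0.8556 - 0.542) = 0.9602
  grad(y) = -2.1593, v = y - alpha*grad = 1.3162
  prox(v) = soft_thresh(1.3162, 0.3183) = 0.998
Iteration 3: beta = 0.5, y = 0.998 + 0.5*(0.998 - 0.8556) = 1.0692
  grad(y) = -1.7233, v = y - alpha*grad = 1.3533
  prox(v) = soft_thresh(1.3533, 0.3183) = 1.0351
Iteration 4: beta = 0.6, y = 1.0351 + 0.6*(1.0351 - 0.998) = 1.0573
  grad(y) = -1.7706, v = y - alpha*grad = 1.3493
  prox(v) = soft_thresh(1.3493, 0.3183) = 1.0311
f(x_4) = 2*1.0311^2 - 6*1.0311 + 1.93*|1.0311| = -2.0702


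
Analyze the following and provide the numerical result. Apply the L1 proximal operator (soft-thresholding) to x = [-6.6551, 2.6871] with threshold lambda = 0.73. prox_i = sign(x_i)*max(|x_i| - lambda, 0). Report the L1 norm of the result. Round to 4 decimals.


Soft-thresholding with lambda = 0.73:
prox(-6.6551) = sign(-6.6551)*max(|-6.6551| - 0.73, 0) = -5.9251
prox(2.6871) = sign(2.6871)*max(|2.6871| - 0.73, 0) = 1.9571
prox(x) = [-5.9251, 1.9571]
||prox(x)||_1 = 5.9251 + 1.9571 = 7.8822


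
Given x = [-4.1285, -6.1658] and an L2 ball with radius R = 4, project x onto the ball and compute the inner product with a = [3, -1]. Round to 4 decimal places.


Step 1: Compute ||x|| (intermediates to 6 decimals).
||x|| = sqrt((-4.1285)^2 + (-6.1658)^2) = 7.420351
Step 2: Project.
Since ||x|| > R, scale = R/||x|| = 4/7.420351 = 0.539058, proj(x) = scale * x
proj(x) = [-2.225501, -3.323724]
Step 3: Dot product.
a^T * proj(x) = 3*(-2.225501) - 1*(-3.323724) = -3.3528


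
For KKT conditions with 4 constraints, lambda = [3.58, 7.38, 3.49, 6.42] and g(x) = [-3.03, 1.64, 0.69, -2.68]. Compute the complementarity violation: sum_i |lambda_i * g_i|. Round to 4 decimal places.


KKT complementary slackness check:
lambda_1 * g_1 = 3.58 * -3.03 = -10.8474
lambda_2 * g_2 = 7.38 * 1.64 = 12.1032
lambda_3 * g_3 = 3.49 * 0.69 = 2.4081
lambda_4 * g_4 = 6.42 * -2.68 = -17.2056
Total violation = 10.8474 + 12.1032 + 2.4081 + 17.2056 = 42.5643


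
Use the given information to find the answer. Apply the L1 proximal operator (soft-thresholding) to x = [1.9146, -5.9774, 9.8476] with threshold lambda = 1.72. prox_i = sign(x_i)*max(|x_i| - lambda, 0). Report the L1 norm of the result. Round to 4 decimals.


Soft-thresholding with lambda = 1.72:
prox(1.9146) = sign(1.9146)*max(|1.9146| - 1.72, 0) = 0.1946
prox(-5.9774) = sign(-5.9774)*max(|-5.9774| - 1.72, 0) = -4.2574
prox(9.8476) = sign(9.8476)*max(|9.8476| - 1.72, 0) = 8.1276
prox(x) = [0.1946, -4.2574, 8.1276]
||prox(x)||_1 = 0.1946 + 4.2574 + 8.1276 = 12.5796


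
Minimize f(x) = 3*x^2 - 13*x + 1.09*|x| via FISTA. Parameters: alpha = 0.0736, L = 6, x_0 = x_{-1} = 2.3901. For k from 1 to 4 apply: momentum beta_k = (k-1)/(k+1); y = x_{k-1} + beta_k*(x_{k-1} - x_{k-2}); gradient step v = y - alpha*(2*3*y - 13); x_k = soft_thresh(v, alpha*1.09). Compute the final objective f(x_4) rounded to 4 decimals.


FISTA on f(x) = 3*x^2 - 13*x + 1.09*|x|
L = 6, alpha = 0.0736
Iteration 1: beta = 0.0, y = 2.3901 + 0.0*(2.3901 - 2.3901) = 2.3901
  grad(y) = 1.3406, v = y - alpha*grad = 2.2914
  prox(v) = soft_thresh(2.2914, 0.0802) = 2.2112
Iteration 2: beta = 0.3333, y = 2.2112 + 0.3333*(2.2112 - 2.3901) = 2.1516
  grad(y) = -0.0905, v = y - alpha*grad = 2.1582
  prox(v) = soft_thresh(2.1582, 0.0802) = 2.078
Iteration 3: beta = 0.5, y = 2.078 + 0.5*(2.078 - 2.2112) = 2.0114
  grad(y) = -0.9315, v = y - alpha*grad = 2.08
  prox(v) = soft_thresh(2.08, 0.0802) = 1.9998
Iteration 4: beta = 0.6, y = 1.9998 + 0.6*(1.9998 - 2.078) = 1.9528
  grad(y) = -1.2832, v = y - alpha*grad = 2.0472
  prox(v) = soft_thresh(2.0472, 0.0802) = 1.967
f(x_4) = 3*1.967^2 - 13*1.967 + 1.09*|1.967| = -11.8197


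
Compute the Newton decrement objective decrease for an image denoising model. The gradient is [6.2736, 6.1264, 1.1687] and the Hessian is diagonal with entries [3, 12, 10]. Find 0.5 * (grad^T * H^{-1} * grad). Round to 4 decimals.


Step 1: H is diagonal, so H^(-1) * g = [2.0912, 0.5105, 0.1169].
Step 2: g^T H^(-1) g = sum_i g_i^2 / H_ii
  = (6.2736)^2/3 + (6.1264)^2/12 + (1.1687)^2/10
  = 13.1194 + 3.1277 + 0.1366 = 16.3837
Step 3: Objective decrease = 0.5 * g^T H^(-1) g = 8.1918


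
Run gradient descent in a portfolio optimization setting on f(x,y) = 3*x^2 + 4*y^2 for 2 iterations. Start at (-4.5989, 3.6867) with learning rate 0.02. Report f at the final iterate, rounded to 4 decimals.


Gradient descent on f(x,y) = 3*x^2 + 4*y^2.
Starting point: (-4.5989, 3.6867), alpha = 0.02
Step 1: grad_x = 2*3*-4.5989 = -27.5934, grad_y = 2*4*3.6867 = 29.4936
  x_1 = -4.5989 - 0.02*-27.5934 = -4.047
  y_1 = 3.6867 - 0.02*29.4936 = 3.0968
Step 2: grad_x = 2*3*-4.047 = -24.2822, grad_y = 2*4*3.0968 = 24.7746
  x_2 = -4.047 - 0.02*-24.2822 = -3.5614
  y_2 = 3.0968 - 0.02*24.7746 = 2.6013
f(-3.5614, 2.6013) = 3*(-3.5614)^2 + 4*2.6013^2 = 65.1182
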